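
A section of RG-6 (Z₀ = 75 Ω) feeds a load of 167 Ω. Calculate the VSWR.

VSWR ≈ 2.23

Γ = (167 − 75)/(167 + 75) = 0.38
VSWR = (1 + 0.38)/(1 − 0.38)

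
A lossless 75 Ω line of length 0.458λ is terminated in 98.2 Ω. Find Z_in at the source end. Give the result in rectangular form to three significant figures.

βl = 2π × 0.458 = 165°
tan(βl) = tan(165°) = -0.27
Z_in = Z_0·(Z_L + jZ_0·tanβl)/(Z_0 + jZ_L·tanβl)
     = 75·(98.2 − j20.3)/(75 − j26.5)

Z_in ≈ 93.6 + j12.9 Ω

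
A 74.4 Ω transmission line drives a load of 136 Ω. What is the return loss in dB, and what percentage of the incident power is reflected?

Γ = (136 − 74.4)/(136 + 74.4) = 0.293
RL = −20·log₁₀(0.293) = 10.7 dB
P_refl/P_inc = |Γ|² = 0.0857

RL ≈ 10.7 dB; 8.57% of incident power reflected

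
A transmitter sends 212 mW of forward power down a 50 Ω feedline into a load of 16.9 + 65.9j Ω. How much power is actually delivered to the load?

|Γ| = |(-33.1 + j65.9)/(66.9 + j65.9)| = 0.785
|Γ|² = 0.617
P_refl = |Γ|²·P_inc = 131 mW, P_del = (1 − |Γ|²)·P_inc = 81.3 mW

P_delivered ≈ 81.3 mW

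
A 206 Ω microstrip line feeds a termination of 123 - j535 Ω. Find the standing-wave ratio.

Γ = (Z_L − Z_0)/(Z_L + Z_0) = (-83 − j535)/(329 − j535)
|Γ| = 541/628 = 0.862
VSWR = (1 + |Γ|)/(1 − |Γ|) = 1.86/0.138

VSWR ≈ 13.5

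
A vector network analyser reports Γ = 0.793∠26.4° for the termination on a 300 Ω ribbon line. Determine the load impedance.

Z_L ≈ 535 + j1020 Ω

Z_L = Z_0·(1 + Γ)/(1 − Γ) = 300·(1.71 + j0.353)/(0.29 − j0.353)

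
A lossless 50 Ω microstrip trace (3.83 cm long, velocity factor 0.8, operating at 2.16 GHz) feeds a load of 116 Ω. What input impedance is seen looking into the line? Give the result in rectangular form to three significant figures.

Z_in ≈ 29 + j25.4 Ω

λ = v/f = 0.8·c / 2.16 GHz = 0.111 m
βl = 2π·l/λ = 2π × 0.345 = 124°
tan(βl) = tan(124°) = -1.48
Z_in = Z_0·(Z_L + jZ_0·tanβl)/(Z_0 + jZ_L·tanβl)
     = 50·(116 − j73.9)/(50 − j171)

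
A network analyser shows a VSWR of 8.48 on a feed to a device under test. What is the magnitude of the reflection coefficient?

|Γ| ≈ 0.789

|Γ| = (S − 1)/(S + 1) = (8.48 − 1)/(8.48 + 1) = 7.48/9.48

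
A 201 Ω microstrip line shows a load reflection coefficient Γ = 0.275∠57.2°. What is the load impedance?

Z_L ≈ 239 + j119 Ω

Z_L = Z_0·(1 + Γ)/(1 − Γ) = 201·(1.15 + j0.231)/(0.851 − j0.231)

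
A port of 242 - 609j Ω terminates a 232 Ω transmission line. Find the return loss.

Γ = (10 − j609)/(474 − j609), |Γ| = 0.789
RL = −20·log₁₀|Γ| = −20·log₁₀(0.789)

RL ≈ 2.06 dB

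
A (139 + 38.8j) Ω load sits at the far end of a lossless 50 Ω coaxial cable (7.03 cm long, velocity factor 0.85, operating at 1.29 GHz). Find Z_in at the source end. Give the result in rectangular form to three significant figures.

Z_in ≈ 22.1 + j26.7 Ω

λ = v/f = 0.85·c / 1.29 GHz = 0.198 m
βl = 2π·l/λ = 2π × 0.356 = 128°
tan(βl) = tan(128°) = -1.28
Z_in = Z_0·(Z_L + jZ_0·tanβl)/(Z_0 + jZ_L·tanβl)
     = 50·(139 − j25.1)/(99.6 − j178)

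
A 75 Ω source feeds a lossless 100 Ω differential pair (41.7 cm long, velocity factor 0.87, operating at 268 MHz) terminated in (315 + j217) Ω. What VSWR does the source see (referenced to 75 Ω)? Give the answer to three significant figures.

VSWR ≈ 5.45

λ = v/f = 0.87·c / 268 MHz = 0.974 m
βl = 2π·l/λ = 2π × 0.428 = 154°
tan(βl) = -0.485
Z_in = Z_0·(Z_L + jZ_0·tanβl)/(Z_0 + jZ_L·tanβl) = 59.5 + j126 Ω
Γ_s = (Z_in − Z_s)/(Z_in + Z_s) = (-15.5 + j126)/(134 + j126), |Γ_s| = 0.69
VSWR = (1 + |Γ_s|)/(1 − |Γ_s|)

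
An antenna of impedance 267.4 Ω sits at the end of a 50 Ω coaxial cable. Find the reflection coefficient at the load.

Γ = (Z_L − Z_0)/(Z_L + Z_0) = (267.4 − 50)/(267.4 + 50) = 217.4/317.4

Γ = 0.685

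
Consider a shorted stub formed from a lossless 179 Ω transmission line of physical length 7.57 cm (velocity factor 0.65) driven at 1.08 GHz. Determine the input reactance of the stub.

λ = v/f = 0.65·c / 1.08 GHz = 0.181 m
βl = 2π·l/λ = 2π × 0.419 = 151°
tan(βl) = -0.556
For a shorted stub, Z_in = jZ_0·tan(βl)

X_in ≈ -99.5 Ω (capacitive)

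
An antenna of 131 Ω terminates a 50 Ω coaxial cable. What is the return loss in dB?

Γ = (131 − 50)/(131 + 50) = 0.448
RL = −20·log₁₀|Γ| = −20·log₁₀(0.448)

RL ≈ 6.98 dB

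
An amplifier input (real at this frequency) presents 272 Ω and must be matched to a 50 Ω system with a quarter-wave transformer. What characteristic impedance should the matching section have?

Z_qwt ≈ 117 Ω

Z_qwt = √(Z_0·R_L) = √(50 × 272) = √13600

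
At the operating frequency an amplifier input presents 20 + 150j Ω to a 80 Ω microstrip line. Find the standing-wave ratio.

VSWR ≈ 18.3

Γ = (Z_L − Z_0)/(Z_L + Z_0) = (-60 + j150)/(100 + j150)
|Γ| = 162/180 = 0.896
VSWR = (1 + |Γ|)/(1 − |Γ|) = 1.9/0.104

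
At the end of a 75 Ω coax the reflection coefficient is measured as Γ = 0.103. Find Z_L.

Z_L = Z_0·(1 + Γ)/(1 − Γ) = 75·(1.1)/(0.897)

Z_L ≈ 92.2 Ω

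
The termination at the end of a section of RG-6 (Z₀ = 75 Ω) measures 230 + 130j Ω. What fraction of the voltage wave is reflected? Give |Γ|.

|Γ| ≈ 0.61

Γ = (Z_L − Z_0)/(Z_L + Z_0) = (155 + j130)/(305 + j130)
|Γ| = 202/332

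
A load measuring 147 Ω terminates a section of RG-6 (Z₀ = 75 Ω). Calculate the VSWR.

VSWR ≈ 1.96

For a purely resistive load, VSWR = R_L/Z_0 or Z_0/R_L (whichever > 1) = 147/75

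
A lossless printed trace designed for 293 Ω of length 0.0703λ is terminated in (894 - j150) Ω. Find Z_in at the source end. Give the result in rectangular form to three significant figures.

βl = 2π × 0.0703 = 25.3°
tan(βl) = tan(25.3°) = 0.473
Z_in = Z_0·(Z_L + jZ_0·tanβl)/(Z_0 + jZ_L·tanβl)
     = 293·(894 − j11.4)/(364 + j423)

Z_in ≈ 302 − j360 Ω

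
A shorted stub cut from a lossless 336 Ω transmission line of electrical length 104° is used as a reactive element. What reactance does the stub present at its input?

tan(βl) = -4.01
For a shorted stub, Z_in = jZ_0·tan(βl)

X_in ≈ -1350 Ω (capacitive)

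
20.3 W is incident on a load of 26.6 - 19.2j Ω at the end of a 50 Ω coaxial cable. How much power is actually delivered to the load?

|Γ| = |(-23.4 − j19.2)/(76.6 − j19.2)| = 0.383
|Γ|² = 0.147
P_refl = |Γ|²·P_inc = 2.98 W, P_del = (1 − |Γ|²)·P_inc = 17.3 W

P_delivered ≈ 17.3 W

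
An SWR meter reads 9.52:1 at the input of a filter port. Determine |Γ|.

|Γ| = (S − 1)/(S + 1) = (9.52 − 1)/(9.52 + 1) = 8.52/10.5

|Γ| ≈ 0.81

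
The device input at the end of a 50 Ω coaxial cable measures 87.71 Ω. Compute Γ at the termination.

Γ = 0.274

Γ = (Z_L − Z_0)/(Z_L + Z_0) = (87.71 − 50)/(87.71 + 50) = 37.71/137.7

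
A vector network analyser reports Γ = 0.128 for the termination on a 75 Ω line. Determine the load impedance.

Z_L = Z_0·(1 + Γ)/(1 − Γ) = 75·(1.13)/(0.872)

Z_L ≈ 97 Ω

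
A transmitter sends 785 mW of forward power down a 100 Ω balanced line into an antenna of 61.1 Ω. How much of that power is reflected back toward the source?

Γ = (61.1 − 100)/(61.1 + 100) = -0.241
|Γ|² = 0.0583
P_refl = |Γ|²·P_inc = 45.8 mW, P_del = (1 − |Γ|²)·P_inc = 739 mW

P_reflected ≈ 45.8 mW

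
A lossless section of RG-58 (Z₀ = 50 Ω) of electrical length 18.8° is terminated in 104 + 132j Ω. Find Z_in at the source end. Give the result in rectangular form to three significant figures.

tan(βl) = tan(18.8°) = 0.34
Z_in = Z_0·(Z_L + jZ_0·tanβl)/(Z_0 + jZ_L·tanβl)
     = 50·(104 + j149)/(5.06 + j35.4)

Z_in ≈ 227 − j114 Ω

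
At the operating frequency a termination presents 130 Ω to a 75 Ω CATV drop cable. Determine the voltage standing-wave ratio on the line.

VSWR ≈ 1.73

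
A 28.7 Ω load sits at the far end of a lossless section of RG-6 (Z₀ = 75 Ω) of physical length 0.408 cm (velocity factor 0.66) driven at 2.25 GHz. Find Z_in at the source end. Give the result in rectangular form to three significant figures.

Z_in ≈ 30.9 + j18.9 Ω

λ = v/f = 0.66·c / 2.25 GHz = 0.088 m
βl = 2π·l/λ = 2π × 0.0464 = 16.7°
tan(βl) = tan(16.7°) = 0.3
Z_in = Z_0·(Z_L + jZ_0·tanβl)/(Z_0 + jZ_L·tanβl)
     = 75·(28.7 + j22.5)/(75 + j8.61)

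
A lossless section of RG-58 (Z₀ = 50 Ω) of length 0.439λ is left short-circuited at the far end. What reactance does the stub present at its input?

X_in ≈ -20.2 Ω (capacitive)

βl = 2π × 0.439 = 158°
tan(βl) = -0.403
For a short-circuited stub, Z_in = jZ_0·tan(βl)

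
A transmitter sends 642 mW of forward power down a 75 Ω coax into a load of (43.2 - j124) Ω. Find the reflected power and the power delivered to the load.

P_reflected ≈ 358 mW; P_delivered ≈ 284 mW

|Γ| = |(-31.8 − j124)/(118.2 − j124)| = 0.747
|Γ|² = 0.558
P_refl = |Γ|²·P_inc = 358 mW, P_del = (1 − |Γ|²)·P_inc = 284 mW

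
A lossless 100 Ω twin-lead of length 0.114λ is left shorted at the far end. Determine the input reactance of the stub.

βl = 2π × 0.114 = 41°
tan(βl) = 0.871
For a shorted stub, Z_in = jZ_0·tan(βl)

X_in ≈ 87.1 Ω (inductive)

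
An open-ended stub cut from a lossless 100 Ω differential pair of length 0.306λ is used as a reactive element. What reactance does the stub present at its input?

βl = 2π × 0.306 = 110°
tan(βl) = -2.72
For an open-ended stub, Z_in = −jZ_0·cot(βl) = −jZ_0/tan(βl)

X_in ≈ 36.7 Ω (inductive)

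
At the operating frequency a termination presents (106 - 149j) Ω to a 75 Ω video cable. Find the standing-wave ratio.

VSWR ≈ 4.7

Γ = (Z_L − Z_0)/(Z_L + Z_0) = (31 − j149)/(181 − j149)
|Γ| = 152/234 = 0.649
VSWR = (1 + |Γ|)/(1 − |Γ|) = 1.65/0.351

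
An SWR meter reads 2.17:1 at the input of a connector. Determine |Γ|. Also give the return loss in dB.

|Γ| ≈ 0.369; return loss ≈ 8.66 dB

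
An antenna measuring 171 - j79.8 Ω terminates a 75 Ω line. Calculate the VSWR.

Γ = (Z_L − Z_0)/(Z_L + Z_0) = (96 − j79.8)/(246 − j79.8)
|Γ| = 125/259 = 0.483
VSWR = (1 + |Γ|)/(1 − |Γ|) = 1.48/0.517

VSWR ≈ 2.87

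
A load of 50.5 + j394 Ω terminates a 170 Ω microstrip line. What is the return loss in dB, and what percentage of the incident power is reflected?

RL ≈ 0.801 dB; 83.2% of incident power reflected

Γ = (-119.5 + j394)/(220.5 + j394), |Γ| = 0.912
RL = −20·log₁₀(0.912) = 0.801 dB
P_refl/P_inc = |Γ|² = 0.832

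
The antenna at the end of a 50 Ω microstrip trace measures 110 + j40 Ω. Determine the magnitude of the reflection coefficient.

Γ = (Z_L − Z_0)/(Z_L + Z_0) = (60 + j40)/(160 + j40)
|Γ| = 72.1/165

|Γ| ≈ 0.437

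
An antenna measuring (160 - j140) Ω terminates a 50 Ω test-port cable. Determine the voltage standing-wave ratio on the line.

Γ = (Z_L − Z_0)/(Z_L + Z_0) = (110 − j140)/(210 − j140)
|Γ| = 178/252 = 0.705
VSWR = (1 + |Γ|)/(1 − |Γ|) = 1.71/0.295

VSWR ≈ 5.79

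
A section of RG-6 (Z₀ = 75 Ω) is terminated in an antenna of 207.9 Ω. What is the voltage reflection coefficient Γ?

Γ = (Z_L − Z_0)/(Z_L + Z_0) = (207.9 − 75)/(207.9 + 75) = 132.9/282.9

Γ = 0.47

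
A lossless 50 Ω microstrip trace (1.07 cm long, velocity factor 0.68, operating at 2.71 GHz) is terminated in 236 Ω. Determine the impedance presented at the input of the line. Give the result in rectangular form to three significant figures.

λ = v/f = 0.68·c / 2.71 GHz = 0.0753 m
βl = 2π·l/λ = 2π × 0.142 = 51.2°
tan(βl) = tan(51.2°) = 1.24
Z_in = Z_0·(Z_L + jZ_0·tanβl)/(Z_0 + jZ_L·tanβl)
     = 50·(236 + j62.1)/(50 + j293)

Z_in ≈ 17 − j37.4 Ω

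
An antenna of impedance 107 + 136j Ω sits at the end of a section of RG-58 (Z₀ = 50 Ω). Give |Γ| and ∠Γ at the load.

Γ = (Z_L − Z_0)/(Z_L + Z_0) = (57 + j136)/(157 + j136)
|Γ| = 147/208 = 0.71

Γ ≈ 0.71 ∠ 26.4°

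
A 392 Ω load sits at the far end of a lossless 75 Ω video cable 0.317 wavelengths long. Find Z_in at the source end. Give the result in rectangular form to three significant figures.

βl = 2π × 0.317 = 114°
tan(βl) = tan(114°) = -2.23
Z_in = Z_0·(Z_L + jZ_0·tanβl)/(Z_0 + jZ_L·tanβl)
     = 75·(392 − j168)/(75 − j876)

Z_in ≈ 17.1 + j32.1 Ω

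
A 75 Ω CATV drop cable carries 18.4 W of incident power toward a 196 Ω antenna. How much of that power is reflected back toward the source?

Γ = (196 − 75)/(196 + 75) = 0.446
|Γ|² = 0.199
P_refl = |Γ|²·P_inc = 3.67 W, P_del = (1 − |Γ|²)·P_inc = 14.7 W

P_reflected ≈ 3.67 W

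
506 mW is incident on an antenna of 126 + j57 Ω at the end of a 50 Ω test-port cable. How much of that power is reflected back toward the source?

P_reflected ≈ 133 mW

|Γ| = |(76 + j57)/(176 + j57)| = 0.514
|Γ|² = 0.264
P_refl = |Γ|²·P_inc = 133 mW, P_del = (1 − |Γ|²)·P_inc = 373 mW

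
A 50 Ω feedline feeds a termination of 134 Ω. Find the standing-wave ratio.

VSWR ≈ 2.68

For a purely resistive load, VSWR = R_L/Z_0 or Z_0/R_L (whichever > 1) = 134/50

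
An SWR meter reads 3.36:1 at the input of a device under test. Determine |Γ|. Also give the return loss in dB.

|Γ| ≈ 0.541; return loss ≈ 5.33 dB

|Γ| = (S − 1)/(S + 1) = (3.36 − 1)/(3.36 + 1) = 2.36/4.36
RL = −20·log₁₀|Γ| = −20·log₁₀(0.541)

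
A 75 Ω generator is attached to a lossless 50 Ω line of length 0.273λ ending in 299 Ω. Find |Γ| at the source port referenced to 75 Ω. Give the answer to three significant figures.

βl = 2π × 0.273 = 98.3°
tan(βl) = -6.87
Z_in = Z_0·(Z_L + jZ_0·tanβl)/(Z_0 + jZ_L·tanβl) = 8.53 + j7.07 Ω
Γ_s = (Z_in − Z_s)/(Z_in + Z_s) = (-66.5 + j7.07)/(83.5 + j7.07), |Γ_s| = 0.797

|Γ| ≈ 0.797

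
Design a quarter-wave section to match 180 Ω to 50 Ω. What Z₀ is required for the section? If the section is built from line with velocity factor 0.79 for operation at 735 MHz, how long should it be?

Z_qwt ≈ 94.9 Ω; length ≈ 8.06 cm

Z_qwt = √(Z_0·R_L) = √(50 × 180) = √9000
λ = 0.79·c/f = 0.322 m, so l = λ/4 = 0.0806 m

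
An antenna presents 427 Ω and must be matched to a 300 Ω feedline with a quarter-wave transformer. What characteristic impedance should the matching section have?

Z_qwt = √(Z_0·R_L) = √(300 × 427) = √128100

Z_qwt ≈ 358 Ω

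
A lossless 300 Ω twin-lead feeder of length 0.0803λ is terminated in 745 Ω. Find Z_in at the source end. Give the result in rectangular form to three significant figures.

βl = 2π × 0.0803 = 28.9°
tan(βl) = tan(28.9°) = 0.552
Z_in = Z_0·(Z_L + jZ_0·tanβl)/(Z_0 + jZ_L·tanβl)
     = 300·(745 + j166)/(300 + j411)

Z_in ≈ 337 − j297 Ω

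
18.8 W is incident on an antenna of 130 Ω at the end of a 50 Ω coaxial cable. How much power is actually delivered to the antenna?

P_delivered ≈ 15.1 W

Γ = (130 − 50)/(130 + 50) = 0.444
|Γ|² = 0.198
P_refl = |Γ|²·P_inc = 3.71 W, P_del = (1 − |Γ|²)·P_inc = 15.1 W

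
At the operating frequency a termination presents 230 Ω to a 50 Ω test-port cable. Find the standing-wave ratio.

Γ = (230 − 50)/(230 + 50) = 0.643
VSWR = (1 + 0.643)/(1 − 0.643)

VSWR ≈ 4.6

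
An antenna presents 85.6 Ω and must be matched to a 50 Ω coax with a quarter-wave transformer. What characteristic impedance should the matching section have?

Z_qwt = √(Z_0·R_L) = √(50 × 85.6) = √4280

Z_qwt ≈ 65.4 Ω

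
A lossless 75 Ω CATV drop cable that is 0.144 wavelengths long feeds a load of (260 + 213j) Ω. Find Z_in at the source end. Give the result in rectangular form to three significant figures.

Z_in ≈ 25.9 − j74.3 Ω

βl = 2π × 0.144 = 51.8°
tan(βl) = tan(51.8°) = 1.27
Z_in = Z_0·(Z_L + jZ_0·tanβl)/(Z_0 + jZ_L·tanβl)
     = 75·(260 + j308)/(-196 + j331)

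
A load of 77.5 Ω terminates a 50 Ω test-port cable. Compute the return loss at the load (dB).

Γ = (77.5 − 50)/(77.5 + 50) = 0.216
RL = −20·log₁₀|Γ| = −20·log₁₀(0.216)

RL ≈ 13.3 dB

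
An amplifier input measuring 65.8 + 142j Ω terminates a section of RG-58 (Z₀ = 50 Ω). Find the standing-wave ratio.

Γ = (Z_L − Z_0)/(Z_L + Z_0) = (15.8 + j142)/(115.8 + j142)
|Γ| = 143/183 = 0.78
VSWR = (1 + |Γ|)/(1 − |Γ|) = 1.78/0.22

VSWR ≈ 8.08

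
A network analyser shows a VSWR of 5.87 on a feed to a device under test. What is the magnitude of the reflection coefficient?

|Γ| ≈ 0.709

|Γ| = (S − 1)/(S + 1) = (5.87 − 1)/(5.87 + 1) = 4.87/6.87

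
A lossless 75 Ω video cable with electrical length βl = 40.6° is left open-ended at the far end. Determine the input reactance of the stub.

X_in ≈ -87.5 Ω (capacitive)

tan(βl) = 0.857
For an open-ended stub, Z_in = −jZ_0·cot(βl) = −jZ_0/tan(βl)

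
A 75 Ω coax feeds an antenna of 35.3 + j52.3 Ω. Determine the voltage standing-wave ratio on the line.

VSWR ≈ 3.33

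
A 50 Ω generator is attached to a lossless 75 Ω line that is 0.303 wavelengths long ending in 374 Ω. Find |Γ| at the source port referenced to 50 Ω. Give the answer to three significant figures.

|Γ| ≈ 0.582

βl = 2π × 0.303 = 109°
tan(βl) = -2.89
Z_in = Z_0·(Z_L + jZ_0·tanβl)/(Z_0 + jZ_L·tanβl) = 16.8 + j24.8 Ω
Γ_s = (Z_in − Z_s)/(Z_in + Z_s) = (-33.2 + j24.8)/(66.8 + j24.8), |Γ_s| = 0.582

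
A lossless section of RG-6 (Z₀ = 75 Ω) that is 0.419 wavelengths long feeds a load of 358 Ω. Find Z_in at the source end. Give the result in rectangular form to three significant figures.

βl = 2π × 0.419 = 151°
tan(βl) = tan(151°) = -0.558
Z_in = Z_0·(Z_L + jZ_0·tanβl)/(Z_0 + jZ_L·tanβl)
     = 75·(358 − j41.8)/(75 − j200)

Z_in ≈ 58 + j113 Ω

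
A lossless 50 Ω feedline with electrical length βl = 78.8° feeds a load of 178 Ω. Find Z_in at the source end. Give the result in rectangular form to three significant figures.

tan(βl) = tan(78.8°) = 5.05
Z_in = Z_0·(Z_L + jZ_0·tanβl)/(Z_0 + jZ_L·tanβl)
     = 50·(178 + j253)/(50 + j899)

Z_in ≈ 14.6 − j9.09 Ω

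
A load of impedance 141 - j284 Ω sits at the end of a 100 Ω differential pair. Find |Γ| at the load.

Γ = (Z_L − Z_0)/(Z_L + Z_0) = (41 − j284)/(241 − j284)
|Γ| = 287/372

|Γ| ≈ 0.77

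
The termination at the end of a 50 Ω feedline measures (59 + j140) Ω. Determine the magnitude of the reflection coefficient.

Γ = (Z_L − Z_0)/(Z_L + Z_0) = (9 + j140)/(109 + j140)
|Γ| = 140/177

|Γ| ≈ 0.791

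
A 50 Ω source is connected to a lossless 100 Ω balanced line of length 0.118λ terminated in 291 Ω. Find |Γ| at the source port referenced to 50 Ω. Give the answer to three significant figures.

|Γ| ≈ 0.599

βl = 2π × 0.118 = 42.5°
tan(βl) = 0.916
Z_in = Z_0·(Z_L + jZ_0·tanβl)/(Z_0 + jZ_L·tanβl) = 66 − j84.4 Ω
Γ_s = (Z_in − Z_s)/(Z_in + Z_s) = (16 − j84.4)/(116 − j84.4), |Γ_s| = 0.599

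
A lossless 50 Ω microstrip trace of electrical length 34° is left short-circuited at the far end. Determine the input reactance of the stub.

X_in ≈ 33.7 Ω (inductive)

tan(βl) = 0.675
For a short-circuited stub, Z_in = jZ_0·tan(βl)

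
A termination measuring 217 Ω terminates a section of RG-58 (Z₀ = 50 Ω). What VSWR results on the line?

For a purely resistive load, VSWR = R_L/Z_0 or Z_0/R_L (whichever > 1) = 217/50

VSWR ≈ 4.34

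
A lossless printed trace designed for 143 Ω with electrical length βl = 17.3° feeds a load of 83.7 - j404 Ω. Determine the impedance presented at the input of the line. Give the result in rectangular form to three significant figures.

tan(βl) = tan(17.3°) = 0.311
Z_in = Z_0·(Z_L + jZ_0·tanβl)/(Z_0 + jZ_L·tanβl)
     = 143·(83.7 − j359)/(269 + j26.1)

Z_in ≈ 25.7 − j194 Ω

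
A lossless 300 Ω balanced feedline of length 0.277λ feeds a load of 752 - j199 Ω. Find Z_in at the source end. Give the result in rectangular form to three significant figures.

Z_in ≈ 119 + j74.7 Ω

βl = 2π × 0.277 = 99.7°
tan(βl) = tan(99.7°) = -5.84
Z_in = Z_0·(Z_L + jZ_0·tanβl)/(Z_0 + jZ_L·tanβl)
     = 300·(752 − j1950)/(-862 − j4390)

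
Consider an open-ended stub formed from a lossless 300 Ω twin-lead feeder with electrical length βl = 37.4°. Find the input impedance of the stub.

tan(βl) = 0.765
For an open-ended stub, Z_in = −jZ_0·cot(βl) = −jZ_0/tan(βl)

Z_in ≈ −j392 Ω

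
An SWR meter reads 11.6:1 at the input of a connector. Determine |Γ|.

|Γ| = (S − 1)/(S + 1) = (11.6 − 1)/(11.6 + 1) = 10.6/12.6

|Γ| ≈ 0.841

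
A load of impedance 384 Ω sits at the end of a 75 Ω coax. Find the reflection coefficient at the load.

Γ = 0.673

Γ = (Z_L − Z_0)/(Z_L + Z_0) = (384 − 75)/(384 + 75) = 309/459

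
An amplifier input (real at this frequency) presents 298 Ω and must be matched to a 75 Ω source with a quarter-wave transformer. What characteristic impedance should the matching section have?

Z_qwt = √(Z_0·R_L) = √(75 × 298) = √22350

Z_qwt ≈ 149 Ω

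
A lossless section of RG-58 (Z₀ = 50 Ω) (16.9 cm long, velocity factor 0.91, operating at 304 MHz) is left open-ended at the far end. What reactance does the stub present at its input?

λ = v/f = 0.91·c / 304 MHz = 0.898 m
βl = 2π·l/λ = 2π × 0.188 = 67.7°
tan(βl) = 2.44
For an open-ended stub, Z_in = −jZ_0·cot(βl) = −jZ_0/tan(βl)

X_in ≈ -20.5 Ω (capacitive)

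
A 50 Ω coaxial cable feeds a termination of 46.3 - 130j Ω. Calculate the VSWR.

VSWR ≈ 9.2

Γ = (Z_L − Z_0)/(Z_L + Z_0) = (-3.7 − j130)/(96.3 − j130)
|Γ| = 130/162 = 0.804
VSWR = (1 + |Γ|)/(1 − |Γ|) = 1.8/0.196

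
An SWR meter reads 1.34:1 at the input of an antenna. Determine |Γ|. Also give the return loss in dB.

|Γ| ≈ 0.145; return loss ≈ 16.8 dB

|Γ| = (S − 1)/(S + 1) = (1.34 − 1)/(1.34 + 1) = 0.34/2.34
RL = −20·log₁₀|Γ| = −20·log₁₀(0.145)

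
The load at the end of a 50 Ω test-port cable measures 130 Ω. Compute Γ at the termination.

Γ = 0.444

Γ = (Z_L − Z_0)/(Z_L + Z_0) = (130 − 50)/(130 + 50) = 80/180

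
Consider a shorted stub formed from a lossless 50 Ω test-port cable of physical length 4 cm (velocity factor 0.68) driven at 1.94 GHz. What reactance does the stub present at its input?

λ = v/f = 0.68·c / 1.94 GHz = 0.105 m
βl = 2π·l/λ = 2π × 0.38 = 137°
tan(βl) = -0.934
For a shorted stub, Z_in = jZ_0·tan(βl)

X_in ≈ -46.7 Ω (capacitive)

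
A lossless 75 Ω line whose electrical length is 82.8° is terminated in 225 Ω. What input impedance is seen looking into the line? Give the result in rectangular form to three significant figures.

Z_in ≈ 25.4 − j8.41 Ω

tan(βl) = tan(82.8°) = 7.92
Z_in = Z_0·(Z_L + jZ_0·tanβl)/(Z_0 + jZ_L·tanβl)
     = 75·(225 + j594)/(75 + j1780)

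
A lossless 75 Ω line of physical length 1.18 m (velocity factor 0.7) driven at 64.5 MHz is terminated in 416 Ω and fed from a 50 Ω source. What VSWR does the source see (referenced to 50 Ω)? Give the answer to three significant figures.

VSWR ≈ 5.68

λ = v/f = 0.7·c / 64.5 MHz = 3.26 m
βl = 2π·l/λ = 2π × 0.362 = 130°
tan(βl) = -1.17
Z_in = Z_0·(Z_L + jZ_0·tanβl)/(Z_0 + jZ_L·tanβl) = 22.8 + j60.5 Ω
Γ_s = (Z_in − Z_s)/(Z_in + Z_s) = (-27.2 + j60.5)/(72.8 + j60.5), |Γ_s| = 0.7
VSWR = (1 + |Γ_s|)/(1 − |Γ_s|)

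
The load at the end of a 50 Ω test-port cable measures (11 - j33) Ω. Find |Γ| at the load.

|Γ| ≈ 0.737

Γ = (Z_L − Z_0)/(Z_L + Z_0) = (-39 − j33)/(61 − j33)
|Γ| = 51.1/69.4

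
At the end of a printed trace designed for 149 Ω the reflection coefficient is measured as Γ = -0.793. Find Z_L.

Z_L ≈ 17.2 Ω

Z_L = Z_0·(1 + Γ)/(1 − Γ) = 149·(0.207)/(1.79)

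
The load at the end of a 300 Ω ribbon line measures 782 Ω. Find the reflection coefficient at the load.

Γ = (Z_L − Z_0)/(Z_L + Z_0) = (782 − 300)/(782 + 300) = 482/1082

Γ = 0.445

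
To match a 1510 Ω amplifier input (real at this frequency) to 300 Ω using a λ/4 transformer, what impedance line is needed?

Z_qwt = √(Z_0·R_L) = √(300 × 1510) = √453000

Z_qwt ≈ 673 Ω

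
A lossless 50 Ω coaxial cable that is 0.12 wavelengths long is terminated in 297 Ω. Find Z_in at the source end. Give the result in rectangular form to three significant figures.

Z_in ≈ 17.4 − j50.1 Ω

βl = 2π × 0.12 = 43.2°
tan(βl) = tan(43.2°) = 0.939
Z_in = Z_0·(Z_L + jZ_0·tanβl)/(Z_0 + jZ_L·tanβl)
     = 50·(297 + j47)/(50 + j279)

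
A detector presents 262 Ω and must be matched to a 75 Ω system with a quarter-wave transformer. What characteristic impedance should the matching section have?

Z_qwt ≈ 140 Ω

Z_qwt = √(Z_0·R_L) = √(75 × 262) = √19650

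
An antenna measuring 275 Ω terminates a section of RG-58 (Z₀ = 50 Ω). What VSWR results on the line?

Γ = (275 − 50)/(275 + 50) = 0.692
VSWR = (1 + 0.692)/(1 − 0.692)

VSWR ≈ 5.5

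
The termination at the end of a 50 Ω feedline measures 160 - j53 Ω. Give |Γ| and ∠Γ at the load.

Γ ≈ 0.564 ∠ -11.6°

Γ = (Z_L − Z_0)/(Z_L + Z_0) = (110 − j53)/(210 − j53)
|Γ| = 122/217 = 0.564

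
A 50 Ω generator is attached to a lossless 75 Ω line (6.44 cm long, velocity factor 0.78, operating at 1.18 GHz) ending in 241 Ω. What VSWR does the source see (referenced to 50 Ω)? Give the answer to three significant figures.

VSWR ≈ 2.74

λ = v/f = 0.78·c / 1.18 GHz = 0.198 m
βl = 2π·l/λ = 2π × 0.325 = 117°
tan(βl) = -1.97
Z_in = Z_0·(Z_L + jZ_0·tanβl)/(Z_0 + jZ_L·tanβl) = 28.6 + j33.5 Ω
Γ_s = (Z_in − Z_s)/(Z_in + Z_s) = (-21.4 + j33.5)/(78.6 + j33.5), |Γ_s| = 0.465
VSWR = (1 + |Γ_s|)/(1 − |Γ_s|)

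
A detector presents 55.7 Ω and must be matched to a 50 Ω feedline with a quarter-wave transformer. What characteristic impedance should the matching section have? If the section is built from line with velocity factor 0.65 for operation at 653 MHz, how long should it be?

Z_qwt = √(Z_0·R_L) = √(50 × 55.7) = √2785
λ = 0.65·c/f = 0.299 m, so l = λ/4 = 0.0747 m

Z_qwt ≈ 52.8 Ω; length ≈ 7.47 cm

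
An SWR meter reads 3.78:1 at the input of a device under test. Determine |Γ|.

|Γ| = (S − 1)/(S + 1) = (3.78 − 1)/(3.78 + 1) = 2.78/4.78

|Γ| ≈ 0.582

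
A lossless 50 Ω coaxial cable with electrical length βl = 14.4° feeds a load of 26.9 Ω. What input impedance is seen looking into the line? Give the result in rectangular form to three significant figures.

Z_in ≈ 28.1 + j8.95 Ω

tan(βl) = tan(14.4°) = 0.257
Z_in = Z_0·(Z_L + jZ_0·tanβl)/(Z_0 + jZ_L·tanβl)
     = 50·(26.9 + j12.8)/(50 + j6.91)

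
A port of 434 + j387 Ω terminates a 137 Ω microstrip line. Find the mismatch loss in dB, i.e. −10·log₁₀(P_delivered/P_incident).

mismatch loss ≈ 3.01 dB

Γ = (297 + j387)/(571 + j387), |Γ| = 0.707
|Γ|² = 0.5, so P_del/P_inc = 1 − |Γ|² = 0.5
ML = −10·log₁₀(1 − |Γ|²)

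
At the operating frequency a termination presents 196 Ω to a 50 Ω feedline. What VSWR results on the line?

VSWR ≈ 3.92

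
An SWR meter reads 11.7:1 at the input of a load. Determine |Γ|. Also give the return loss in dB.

|Γ| ≈ 0.843; return loss ≈ 1.49 dB

|Γ| = (S − 1)/(S + 1) = (11.7 − 1)/(11.7 + 1) = 10.7/12.7
RL = −20·log₁₀|Γ| = −20·log₁₀(0.843)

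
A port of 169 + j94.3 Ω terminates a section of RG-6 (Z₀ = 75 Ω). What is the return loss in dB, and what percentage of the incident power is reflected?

Γ = (94 + j94.3)/(244 + j94.3), |Γ| = 0.509
RL = −20·log₁₀(0.509) = 5.87 dB
P_refl/P_inc = |Γ|² = 0.259

RL ≈ 5.87 dB; 25.9% of incident power reflected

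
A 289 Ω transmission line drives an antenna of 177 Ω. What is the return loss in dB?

Γ = (177 − 289)/(177 + 289) = -0.24
RL = −20·log₁₀|Γ| = −20·log₁₀(0.24)

RL ≈ 12.4 dB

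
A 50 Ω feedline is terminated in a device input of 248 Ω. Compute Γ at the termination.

Γ = (Z_L − Z_0)/(Z_L + Z_0) = (248 − 50)/(248 + 50) = 198/298

Γ = 0.664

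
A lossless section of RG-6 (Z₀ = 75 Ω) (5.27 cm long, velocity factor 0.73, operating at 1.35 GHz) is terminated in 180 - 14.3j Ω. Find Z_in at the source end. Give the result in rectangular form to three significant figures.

λ = v/f = 0.73·c / 1.35 GHz = 0.162 m
βl = 2π·l/λ = 2π × 0.325 = 117°
tan(βl) = tan(117°) = -1.97
Z_in = Z_0·(Z_L + jZ_0·tanβl)/(Z_0 + jZ_L·tanβl)
     = 75·(180 − j162)/(46.9 − j354)

Z_in ≈ 38.7 + j33 Ω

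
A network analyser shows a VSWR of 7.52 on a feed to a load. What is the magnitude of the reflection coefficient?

|Γ| ≈ 0.765

|Γ| = (S − 1)/(S + 1) = (7.52 − 1)/(7.52 + 1) = 6.52/8.52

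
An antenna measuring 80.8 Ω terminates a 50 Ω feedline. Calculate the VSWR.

Γ = (80.8 − 50)/(80.8 + 50) = 0.235
VSWR = (1 + 0.235)/(1 − 0.235)

VSWR ≈ 1.62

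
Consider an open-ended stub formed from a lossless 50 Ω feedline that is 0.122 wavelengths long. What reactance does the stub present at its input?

X_in ≈ -51.9 Ω (capacitive)

βl = 2π × 0.122 = 43.9°
tan(βl) = 0.963
For an open-ended stub, Z_in = −jZ_0·cot(βl) = −jZ_0/tan(βl)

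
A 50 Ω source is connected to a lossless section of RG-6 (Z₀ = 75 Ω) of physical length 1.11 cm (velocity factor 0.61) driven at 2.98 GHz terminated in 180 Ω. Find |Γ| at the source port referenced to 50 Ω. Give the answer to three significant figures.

|Γ| ≈ 0.339

λ = v/f = 0.61·c / 2.98 GHz = 0.0614 m
βl = 2π·l/λ = 2π × 0.181 = 65.1°
tan(βl) = 2.15
Z_in = Z_0·(Z_L + jZ_0·tanβl)/(Z_0 + jZ_L·tanβl) = 36.6 − j27.8 Ω
Γ_s = (Z_in − Z_s)/(Z_in + Z_s) = (-13.4 − j27.8)/(86.6 − j27.8), |Γ_s| = 0.339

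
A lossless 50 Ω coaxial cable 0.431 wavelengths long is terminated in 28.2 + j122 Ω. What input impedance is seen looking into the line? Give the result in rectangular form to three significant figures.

βl = 2π × 0.431 = 155°
tan(βl) = tan(155°) = -0.463
Z_in = Z_0·(Z_L + jZ_0·tanβl)/(Z_0 + jZ_L·tanβl)
     = 50·(28.2 + j98.9)/(106 − j13.1)

Z_in ≈ 7.44 + j47.3 Ω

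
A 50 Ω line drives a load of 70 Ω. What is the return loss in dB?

RL ≈ 15.6 dB

Γ = (70 − 50)/(70 + 50) = 0.167
RL = −20·log₁₀|Γ| = −20·log₁₀(0.167)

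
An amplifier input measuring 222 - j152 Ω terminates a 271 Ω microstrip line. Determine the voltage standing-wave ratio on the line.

VSWR ≈ 1.9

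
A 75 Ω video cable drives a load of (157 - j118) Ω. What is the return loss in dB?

RL ≈ 5.16 dB

Γ = (82 − j118)/(232 − j118), |Γ| = 0.552
RL = −20·log₁₀|Γ| = −20·log₁₀(0.552)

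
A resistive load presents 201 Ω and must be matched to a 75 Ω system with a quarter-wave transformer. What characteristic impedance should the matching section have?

Z_qwt ≈ 123 Ω

Z_qwt = √(Z_0·R_L) = √(75 × 201) = √15080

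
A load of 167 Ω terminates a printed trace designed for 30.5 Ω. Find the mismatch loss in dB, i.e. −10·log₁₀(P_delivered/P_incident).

mismatch loss ≈ 2.82 dB

Γ = (167 − 30.5)/(167 + 30.5) = 0.691
|Γ|² = 0.478, so P_del/P_inc = 1 − |Γ|² = 0.522
ML = −10·log₁₀(1 − |Γ|²)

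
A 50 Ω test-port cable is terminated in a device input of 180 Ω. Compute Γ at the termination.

Γ = 0.565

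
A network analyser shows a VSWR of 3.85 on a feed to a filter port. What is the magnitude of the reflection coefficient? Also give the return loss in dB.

|Γ| = (S − 1)/(S + 1) = (3.85 − 1)/(3.85 + 1) = 2.85/4.85
RL = −20·log₁₀|Γ| = −20·log₁₀(0.588)

|Γ| ≈ 0.588; return loss ≈ 4.62 dB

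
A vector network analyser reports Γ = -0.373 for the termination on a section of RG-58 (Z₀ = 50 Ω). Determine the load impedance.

Z_L ≈ 22.8 Ω

Z_L = Z_0·(1 + Γ)/(1 − Γ) = 50·(0.627)/(1.37)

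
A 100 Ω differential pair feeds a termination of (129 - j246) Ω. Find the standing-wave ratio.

VSWR ≈ 6.6

Γ = (Z_L − Z_0)/(Z_L + Z_0) = (29 − j246)/(229 − j246)
|Γ| = 248/336 = 0.737
VSWR = (1 + |Γ|)/(1 − |Γ|) = 1.74/0.263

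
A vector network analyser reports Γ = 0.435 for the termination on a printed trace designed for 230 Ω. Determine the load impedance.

Z_L ≈ 584 Ω

Z_L = Z_0·(1 + Γ)/(1 − Γ) = 230·(1.44)/(0.565)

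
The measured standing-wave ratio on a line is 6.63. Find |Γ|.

|Γ| ≈ 0.738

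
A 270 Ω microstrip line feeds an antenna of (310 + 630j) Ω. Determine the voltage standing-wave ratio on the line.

Γ = (Z_L − Z_0)/(Z_L + Z_0) = (40 + j630)/(580 + j630)
|Γ| = 631/856 = 0.737
VSWR = (1 + |Γ|)/(1 − |Γ|) = 1.74/0.263

VSWR ≈ 6.61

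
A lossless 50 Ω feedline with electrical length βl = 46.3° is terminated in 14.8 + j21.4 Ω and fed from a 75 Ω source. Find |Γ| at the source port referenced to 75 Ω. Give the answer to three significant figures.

|Γ| ≈ 0.509

tan(βl) = 1.05
Z_in = Z_0·(Z_L + jZ_0·tanβl)/(Z_0 + jZ_L·tanβl) = 77.4 + j90.1 Ω
Γ_s = (Z_in − Z_s)/(Z_in + Z_s) = (2.36 + j90.1)/(152 + j90.1), |Γ_s| = 0.509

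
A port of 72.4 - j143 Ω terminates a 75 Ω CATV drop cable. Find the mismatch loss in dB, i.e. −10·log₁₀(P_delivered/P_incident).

Γ = (-2.6 − j143)/(147.4 − j143), |Γ| = 0.696
|Γ|² = 0.485, so P_del/P_inc = 1 − |Γ|² = 0.515
ML = −10·log₁₀(1 − |Γ|²)

mismatch loss ≈ 2.88 dB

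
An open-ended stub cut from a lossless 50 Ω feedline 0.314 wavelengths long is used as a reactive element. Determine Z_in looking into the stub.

βl = 2π × 0.314 = 113°
tan(βl) = -2.35
For an open-ended stub, Z_in = −jZ_0·cot(βl) = −jZ_0/tan(βl)

Z_in ≈ +j21.3 Ω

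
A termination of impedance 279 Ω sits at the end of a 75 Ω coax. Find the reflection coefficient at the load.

Γ = 0.576

Γ = (Z_L − Z_0)/(Z_L + Z_0) = (279 − 75)/(279 + 75) = 204/354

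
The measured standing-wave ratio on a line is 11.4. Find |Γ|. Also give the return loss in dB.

|Γ| ≈ 0.839; return loss ≈ 1.53 dB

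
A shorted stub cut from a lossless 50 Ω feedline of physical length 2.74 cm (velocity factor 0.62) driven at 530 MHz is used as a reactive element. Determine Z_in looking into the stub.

Z_in ≈ +j26.7 Ω

λ = v/f = 0.62·c / 530 MHz = 0.351 m
βl = 2π·l/λ = 2π × 0.0781 = 28.1°
tan(βl) = 0.534
For a shorted stub, Z_in = jZ_0·tan(βl)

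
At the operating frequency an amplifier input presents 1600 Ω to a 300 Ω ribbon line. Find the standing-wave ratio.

VSWR ≈ 5.33

Γ = (1600 − 300)/(1600 + 300) = 0.684
VSWR = (1 + 0.684)/(1 − 0.684)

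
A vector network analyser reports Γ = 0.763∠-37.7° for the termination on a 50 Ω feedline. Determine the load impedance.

Z_L ≈ 55.7 − j125 Ω

Z_L = Z_0·(1 + Γ)/(1 − Γ) = 50·(1.6 − j0.467)/(0.396 + j0.467)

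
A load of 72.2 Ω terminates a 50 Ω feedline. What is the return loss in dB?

Γ = (72.2 − 50)/(72.2 + 50) = 0.182
RL = −20·log₁₀|Γ| = −20·log₁₀(0.182)

RL ≈ 14.8 dB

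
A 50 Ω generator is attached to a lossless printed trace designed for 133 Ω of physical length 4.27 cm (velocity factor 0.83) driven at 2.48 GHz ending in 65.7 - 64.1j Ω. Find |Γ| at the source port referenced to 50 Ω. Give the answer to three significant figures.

|Γ| ≈ 0.689

λ = v/f = 0.83·c / 2.48 GHz = 0.1 m
βl = 2π·l/λ = 2π × 0.425 = 153°
tan(βl) = -0.507
Z_in = Z_0·(Z_L + jZ_0·tanβl)/(Z_0 + jZ_L·tanβl) = 130 − j131 Ω
Γ_s = (Z_in − Z_s)/(Z_in + Z_s) = (80.4 − j131)/(180 − j131), |Γ_s| = 0.689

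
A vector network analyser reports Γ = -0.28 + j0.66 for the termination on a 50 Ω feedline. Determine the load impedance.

Z_L = Z_0·(1 + Γ)/(1 − Γ) = 50·(0.72 + j0.66)/(1.28 − j0.66)

Z_L ≈ 11.7 + j31.8 Ω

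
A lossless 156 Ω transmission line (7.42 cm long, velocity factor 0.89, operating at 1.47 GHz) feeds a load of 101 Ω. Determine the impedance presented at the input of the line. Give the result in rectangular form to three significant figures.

λ = v/f = 0.89·c / 1.47 GHz = 0.182 m
βl = 2π·l/λ = 2π × 0.409 = 147°
tan(βl) = tan(147°) = -0.648
Z_in = Z_0·(Z_L + jZ_0·tanβl)/(Z_0 + jZ_L·tanβl)
     = 156·(101 − j101)/(156 − j65.4)

Z_in ≈ 122 − j49.9 Ω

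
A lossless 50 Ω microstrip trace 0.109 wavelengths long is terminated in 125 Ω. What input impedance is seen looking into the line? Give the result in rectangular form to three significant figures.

βl = 2π × 0.109 = 39.2°
tan(βl) = tan(39.2°) = 0.817
Z_in = Z_0·(Z_L + jZ_0·tanβl)/(Z_0 + jZ_L·tanβl)
     = 50·(125 + j40.8)/(50 + j102)

Z_in ≈ 40.3 − j41.5 Ω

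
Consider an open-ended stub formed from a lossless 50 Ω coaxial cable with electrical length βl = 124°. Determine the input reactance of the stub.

X_in ≈ 33.7 Ω (inductive)

tan(βl) = -1.48
For an open-ended stub, Z_in = −jZ_0·cot(βl) = −jZ_0/tan(βl)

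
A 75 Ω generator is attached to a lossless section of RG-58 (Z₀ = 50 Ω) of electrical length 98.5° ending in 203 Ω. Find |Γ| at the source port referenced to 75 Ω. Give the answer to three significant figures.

|Γ| ≈ 0.715

tan(βl) = -6.69
Z_in = Z_0·(Z_L + jZ_0·tanβl)/(Z_0 + jZ_L·tanβl) = 12.6 + j7.01 Ω
Γ_s = (Z_in − Z_s)/(Z_in + Z_s) = (-62.4 + j7.01)/(87.6 + j7.01), |Γ_s| = 0.715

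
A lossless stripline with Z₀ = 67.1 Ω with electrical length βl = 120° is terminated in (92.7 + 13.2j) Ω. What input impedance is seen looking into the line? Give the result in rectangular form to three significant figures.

tan(βl) = tan(120°) = -1.73
Z_in = Z_0·(Z_L + jZ_0·tanβl)/(Z_0 + jZ_L·tanβl)
     = 67.1·(92.7 − j103)/(90 − j161)

Z_in ≈ 49.3 + j11.1 Ω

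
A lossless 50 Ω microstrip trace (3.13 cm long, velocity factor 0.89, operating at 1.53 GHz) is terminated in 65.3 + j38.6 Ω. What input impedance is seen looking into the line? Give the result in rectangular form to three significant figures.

Z_in ≈ 44.6 − j33.9 Ω

λ = v/f = 0.89·c / 1.53 GHz = 0.175 m
βl = 2π·l/λ = 2π × 0.179 = 64.6°
tan(βl) = tan(64.6°) = 2.1
Z_in = Z_0·(Z_L + jZ_0·tanβl)/(Z_0 + jZ_L·tanβl)
     = 50·(65.3 + j144)/(-31.2 + j137)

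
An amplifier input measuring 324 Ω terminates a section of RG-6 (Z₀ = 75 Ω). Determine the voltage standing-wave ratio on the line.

Γ = (324 − 75)/(324 + 75) = 0.624
VSWR = (1 + 0.624)/(1 − 0.624)

VSWR ≈ 4.32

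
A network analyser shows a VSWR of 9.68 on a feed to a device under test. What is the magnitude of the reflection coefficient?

|Γ| = (S − 1)/(S + 1) = (9.68 − 1)/(9.68 + 1) = 8.68/10.7

|Γ| ≈ 0.813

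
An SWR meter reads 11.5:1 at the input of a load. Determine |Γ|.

|Γ| ≈ 0.84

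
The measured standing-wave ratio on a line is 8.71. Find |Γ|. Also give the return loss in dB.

|Γ| = (S − 1)/(S + 1) = (8.71 − 1)/(8.71 + 1) = 7.71/9.71
RL = −20·log₁₀|Γ| = −20·log₁₀(0.794)

|Γ| ≈ 0.794; return loss ≈ 2 dB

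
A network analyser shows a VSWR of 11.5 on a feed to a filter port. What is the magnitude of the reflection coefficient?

|Γ| = (S − 1)/(S + 1) = (11.5 − 1)/(11.5 + 1) = 10.5/12.5

|Γ| ≈ 0.84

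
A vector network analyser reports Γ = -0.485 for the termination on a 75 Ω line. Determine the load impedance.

Z_L = Z_0·(1 + Γ)/(1 − Γ) = 75·(0.515)/(1.48)

Z_L ≈ 26 Ω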